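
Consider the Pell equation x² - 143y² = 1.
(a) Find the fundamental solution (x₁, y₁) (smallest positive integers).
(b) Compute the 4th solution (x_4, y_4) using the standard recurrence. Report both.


Step 1: Find the fundamental solution (x₁, y₁) of x² - 143y² = 1.
  Expand √143 as a continued fraction. a₀ = ⌊√143⌋ = 11; iterate m_{k+1} = d_k·a_k − m_k, d_{k+1} = (143 − m_{k+1}²)/d_k, a_{k+1} = ⌊(a₀ + m_{k+1})/d_{k+1}⌋ (starting m₀ = 0, d₀ = 1), with convergents p_k = a_k·p_{k-1} + p_{k-2}, q_k = a_k·q_{k-1} + q_{k-2} (p₋₁ = 1, q₋₁ = 0):
  k = 0: a₀ = 11; p₀/q₀ = 11/1; p₀² − 143·q₀² = 121 − 143 = -22.
  k = 1: m = 11, d = 22, a = ⌊(11 + 11)/22⌋ = 1; p/q = (1·11 + 1)/(1·1 + 0) = 12/1; p² − 143·q² = 144 − 143 = 1.
  The first convergent with p² − 143·q² = 1 gives the fundamental solution (x₁, y₁) = (12, 1).
Step 2: Apply the recurrence (x_{n+1}, y_{n+1}) = (x₁x_n + 143y₁y_n, x₁y_n + y₁x_n) repeatedly.
  From (x_1, y_1) = (12, 1): x_2 = 12·12 + 143·1·1 = 287; y_2 = 12·1 + 1·12 = 24.
  From (x_2, y_2) = (287, 24): x_3 = 12·287 + 143·1·24 = 6876; y_3 = 12·24 + 1·287 = 575.
  From (x_3, y_3) = (6876, 575): x_4 = 12·6876 + 143·1·575 = 164737; y_4 = 12·575 + 1·6876 = 13776.
Step 3: Verify x_4² - 143·y_4² = 27138279169 - 27138279168 = 1 (should be 1). ✓

(x_1, y_1) = (12, 1); (x_4, y_4) = (164737, 13776).


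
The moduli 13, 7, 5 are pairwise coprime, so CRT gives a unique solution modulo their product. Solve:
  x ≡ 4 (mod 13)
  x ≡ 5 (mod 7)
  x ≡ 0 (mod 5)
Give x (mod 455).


Moduli 13, 7, 5 are pairwise coprime; by CRT there is a unique solution modulo M = 13 · 7 · 5 = 455.
Solve pairwise, accumulating the modulus:
  Start with x ≡ 4 (mod 13).
  Combine with x ≡ 5 (mod 7): since gcd(13, 7) = 1, we get a unique residue mod 91.
    Write x = 4 + 13·t and substitute into x ≡ 5 (mod 7): 13·t ≡ 5 − 4 = 1 (mod 7).
    Reduce coefficients mod 7: 6·t ≡ 1 (mod 7).
    The inverse of 6 mod 7 is 6 (since 6·6 = 36 = 5·7 + 1), so t ≡ 6·1 = 6 ≡ 6 (mod 7).
    Then x = 4 + 13·6 = 82, valid modulo lcm(13, 7) = 91: x ≡ 82 (mod 91).
  Combine with x ≡ 0 (mod 5): since gcd(91, 5) = 1, we get a unique residue mod 455.
    Write x = 82 + 91·t and substitute into x ≡ 0 (mod 5): 91·t ≡ 0 − 82 = -82 (mod 5).
    Reduce coefficients mod 5: 1·t ≡ 3 (mod 5).
    So t ≡ 3 (mod 5).
    Then x = 82 + 91·3 = 355, valid modulo lcm(91, 5) = 455: x ≡ 355 (mod 455).
Verify: 355 mod 13 = 4 ✓, 355 mod 7 = 5 ✓, 355 mod 5 = 0 ✓.

x ≡ 355 (mod 455).


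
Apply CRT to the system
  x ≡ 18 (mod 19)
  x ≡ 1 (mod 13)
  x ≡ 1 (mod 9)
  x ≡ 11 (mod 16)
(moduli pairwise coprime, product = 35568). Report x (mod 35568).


Product of moduli M = 19 · 13 · 9 · 16 = 35568.
Merge one congruence at a time:
  Start: x ≡ 18 (mod 19).
  Combine with x ≡ 1 (mod 13); new modulus lcm = 247.
    Write x = 18 + 19·t and substitute into x ≡ 1 (mod 13): 19·t ≡ 1 − 18 = -17 (mod 13).
    Reduce coefficients mod 13: 6·t ≡ 9 (mod 13).
    The inverse of 6 mod 13 is 11 (since 6·11 = 66 = 5·13 + 1), so t ≡ 11·9 = 99 ≡ 8 (mod 13).
    Then x = 18 + 19·8 = 170, valid modulo lcm(19, 13) = 247: x ≡ 170 (mod 247).
  Combine with x ≡ 1 (mod 9); new modulus lcm = 2223.
    Write x = 170 + 247·t and substitute into x ≡ 1 (mod 9): 247·t ≡ 1 − 170 = -169 (mod 9).
    Reduce coefficients mod 9: 4·t ≡ 2 (mod 9).
    The inverse of 4 mod 9 is 7 (since 4·7 = 28 = 3·9 + 1), so t ≡ 7·2 = 14 ≡ 5 (mod 9).
    Then x = 170 + 247·5 = 1405, valid modulo lcm(247, 9) = 2223: x ≡ 1405 (mod 2223).
  Combine with x ≡ 11 (mod 16); new modulus lcm = 35568.
    Write x = 1405 + 2223·t and substitute into x ≡ 11 (mod 16): 2223·t ≡ 11 − 1405 = -1394 (mod 16).
    Reduce coefficients mod 16: 15·t ≡ 14 (mod 16).
    The inverse of 15 mod 16 is 15 (since 15·15 = 225 = 14·16 + 1), so t ≡ 15·14 = 210 ≡ 2 (mod 16).
    Then x = 1405 + 2223·2 = 5851, valid modulo lcm(2223, 16) = 35568: x ≡ 5851 (mod 35568).
Verify against each original: 5851 mod 19 = 18, 5851 mod 13 = 1, 5851 mod 9 = 1, 5851 mod 16 = 11.

x ≡ 5851 (mod 35568).


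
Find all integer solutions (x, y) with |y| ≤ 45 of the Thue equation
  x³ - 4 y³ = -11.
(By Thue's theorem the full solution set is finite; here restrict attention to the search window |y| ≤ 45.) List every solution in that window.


The equation is x³ - 4y³ = -11. For fixed y, x³ = 4·y³ − 11, so a solution requires the RHS to be a perfect cube.
Strategy: iterate y from -45 to 45, compute RHS = 4·y³ − 11, and check whether it is a (positive or negative) perfect cube.
Check small values of y:
  y = 0: RHS = -11 is not a perfect cube.
  y = 1: RHS = -7 is not a perfect cube.
  y = -1: RHS = -15 is not a perfect cube.
  y = 2: RHS = 21 is not a perfect cube.
  y = -2: RHS = -43 is not a perfect cube.
  y = 3: RHS = 97 is not a perfect cube.
  y = -3: RHS = -119 is not a perfect cube.
Continuing the search up to |y| = 45 finds no solutions either.
No (x, y) in the scanned range satisfies the equation.

No integer solutions with |y| ≤ 45.


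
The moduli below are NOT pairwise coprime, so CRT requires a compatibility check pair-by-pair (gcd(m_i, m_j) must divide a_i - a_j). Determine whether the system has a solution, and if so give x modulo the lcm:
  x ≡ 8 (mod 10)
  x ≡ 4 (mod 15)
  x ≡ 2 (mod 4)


Moduli 10, 15, 4 are not pairwise coprime, so CRT works modulo lcm(m_i) when all pairwise compatibility conditions hold.
Pairwise compatibility: gcd(m_i, m_j) must divide a_i - a_j for every pair.
Merge one congruence at a time:
  Start: x ≡ 8 (mod 10).
  Combine with x ≡ 4 (mod 15): gcd(10, 15) = 5, and 4 - 8 = -4 is NOT divisible by 5.
    ⇒ system is inconsistent (no integer solution).

No solution (the system is inconsistent).


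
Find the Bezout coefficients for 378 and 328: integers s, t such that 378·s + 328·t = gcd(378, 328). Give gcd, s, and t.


Euclidean algorithm on (378, 328) — divide until remainder is 0:
  378 = 1 · 328 + 50
  328 = 6 · 50 + 28
  50 = 1 · 28 + 22
  28 = 1 · 22 + 6
  22 = 3 · 6 + 4
  6 = 1 · 4 + 2
  4 = 2 · 2 + 0
gcd(378, 328) = 2.
Track Bezout coefficients alongside the remainders: start with r₀ = 378 = a·1 + b·0 (s = 1, t = 0) and r₁ = 328 = a·0 + b·1 (s = 0, t = 1); each new remainder r_{k+1} = r_{k-1} − q_k·r_k inherits s_{k+1} = s_{k-1} − q_k·s_k, t_{k+1} = t_{k-1} − q_k·t_k, so r_k = a·s_k + b·t_k at every step:
  q = 1: r = 50, s = 1 − 1·0 = 1, t = 0 − 1·1 = -1  (check: 378·1 + 328·(-1) = 50)
  q = 6: r = 28, s = 0 − 6·1 = -6, t = 1 − 6·(-1) = 7  (check: 378·(-6) + 328·7 = 28)
  q = 1: r = 22, s = 1 − 1·(-6) = 7, t = -1 − 1·7 = -8  (check: 378·7 + 328·(-8) = 22)
  q = 1: r = 6, s = -6 − 1·7 = -13, t = 7 − 1·(-8) = 15  (check: 378·(-13) + 328·15 = 6)
  q = 3: r = 4, s = 7 − 3·(-13) = 46, t = -8 − 3·15 = -53  (check: 378·46 + 328·(-53) = 4)
  q = 1: r = 2, s = -13 − 1·46 = -59, t = 15 − 1·(-53) = 68  (check: 378·(-59) + 328·68 = 2)
The row with r = 2 (the gcd) gives the Bezout coefficients s = -59, t = 68.
Result: 378 · (-59) + 328 · (68) = 2.

gcd(378, 328) = 2; s = -59, t = 68 (check: 378·(-59) + 328·68 = 2).


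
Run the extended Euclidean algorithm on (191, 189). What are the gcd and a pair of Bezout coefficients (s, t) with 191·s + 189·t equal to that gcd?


Euclidean algorithm on (191, 189) — divide until remainder is 0:
  191 = 1 · 189 + 2
  189 = 94 · 2 + 1
  2 = 2 · 1 + 0
gcd(191, 189) = 1.
Track Bezout coefficients alongside the remainders: start with r₀ = 191 = a·1 + b·0 (s = 1, t = 0) and r₁ = 189 = a·0 + b·1 (s = 0, t = 1); each new remainder r_{k+1} = r_{k-1} − q_k·r_k inherits s_{k+1} = s_{k-1} − q_k·s_k, t_{k+1} = t_{k-1} − q_k·t_k, so r_k = a·s_k + b·t_k at every step:
  q = 1: r = 2, s = 1 − 1·0 = 1, t = 0 − 1·1 = -1  (check: 191·1 + 189·(-1) = 2)
  q = 94: r = 1, s = 0 − 94·1 = -94, t = 1 − 94·(-1) = 95  (check: 191·(-94) + 189·95 = 1)
The row with r = 1 (the gcd) gives the Bezout coefficients s = -94, t = 95.
Result: 191 · (-94) + 189 · (95) = 1.

gcd(191, 189) = 1; s = -94, t = 95 (check: 191·(-94) + 189·95 = 1).


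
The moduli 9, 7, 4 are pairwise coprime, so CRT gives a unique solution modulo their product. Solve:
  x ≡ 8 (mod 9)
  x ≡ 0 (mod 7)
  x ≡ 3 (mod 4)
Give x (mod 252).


Moduli 9, 7, 4 are pairwise coprime; by CRT there is a unique solution modulo M = 9 · 7 · 4 = 252.
Solve pairwise, accumulating the modulus:
  Start with x ≡ 8 (mod 9).
  Combine with x ≡ 0 (mod 7): since gcd(9, 7) = 1, we get a unique residue mod 63.
    Write x = 8 + 9·t and substitute into x ≡ 0 (mod 7): 9·t ≡ 0 − 8 = -8 (mod 7).
    Reduce coefficients mod 7: 2·t ≡ 6 (mod 7).
    The inverse of 2 mod 7 is 4 (since 2·4 = 8 = 1·7 + 1), so t ≡ 4·6 = 24 ≡ 3 (mod 7).
    Then x = 8 + 9·3 = 35, valid modulo lcm(9, 7) = 63: x ≡ 35 (mod 63).
  Combine with x ≡ 3 (mod 4): since gcd(63, 4) = 1, we get a unique residue mod 252.
    Write x = 35 + 63·t and substitute into x ≡ 3 (mod 4): 63·t ≡ 3 − 35 = -32 (mod 4).
    Reduce coefficients mod 4: 3·t ≡ 0 (mod 4).
    The inverse of 3 mod 4 is 3 (since 3·3 = 9 = 2·4 + 1), so t ≡ 3·0 = 0 ≡ 0 (mod 4).
    Then x = 35 + 63·0 = 35, valid modulo lcm(63, 4) = 252: x ≡ 35 (mod 252).
Verify: 35 mod 9 = 8 ✓, 35 mod 7 = 0 ✓, 35 mod 4 = 3 ✓.

x ≡ 35 (mod 252).


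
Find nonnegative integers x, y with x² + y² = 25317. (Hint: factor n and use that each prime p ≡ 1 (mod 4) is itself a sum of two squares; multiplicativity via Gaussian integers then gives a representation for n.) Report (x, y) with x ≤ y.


Step 1: Factor n = 25317 = 3^2 · 29 · 97.
Step 2: Check the mod-4 condition on each prime factor: 3 ≡ 3 (mod 4), exponent 2 (must be even); 29 ≡ 1 (mod 4), exponent 1; 97 ≡ 1 (mod 4), exponent 1.
All primes ≡ 3 (mod 4) appear to even exponent (or don't appear), so by the two-squares theorem n IS expressible as a sum of two squares.
Step 3: Build a representation. Group n = k² · m with k = 3 and m = 29 · 97 = 2813 (a product of primes ≡ 1 (mod 4)); a representation of m scales to one of n via (k·x)² + (k·y)² = k²(x² + y²). Each prime p ≡ 1 (mod 4) is itself a sum of two squares; find a² by testing p − a² for a perfect square:
  29: 29 − 1² = 28, 29 − 2² = 25 = 5² ⇒ 29 = 2² + 5².
  97: 97 − 1² = 96, 97 − 2² = 93, 97 − 3² = 88, 97 − 4² = 81 = 9² ⇒ 97 = 4² + 9².
  Combine using the Brahmagupta–Fibonacci identity (a² + b²)(c² + d²) = (ac − bd)² + (ad + bc)² = (ac + bd)² + (ad − bc)²:
  29 · 97 = 2813: from (2² + 5²)(4² + 9²), take (2·4 − 5·9, 2·9 + 5·4) = (8 − 45, 18 + 20) = (-37, 38); dropping signs (only squares matter) gives (37, 38); check 37² + 38² = 1369 + 1444 = 2813 ✓.
  Scale by k = 3: (3·37, 3·38) = (111, 114).
Step 4: Order so x ≤ y and verify: 111² + 114² = 12321 + 12996 = 25317 = n. ✓

n = 25317 = 111² + 114² (one valid representation with x ≤ y).


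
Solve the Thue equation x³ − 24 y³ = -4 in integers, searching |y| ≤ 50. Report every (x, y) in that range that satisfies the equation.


The equation is x³ - 24y³ = -4. For fixed y, x³ = 24·y³ − 4, so a solution requires the RHS to be a perfect cube.
Strategy: iterate y from -50 to 50, compute RHS = 24·y³ − 4, and check whether it is a (positive or negative) perfect cube.
Check small values of y:
  y = 0: RHS = -4 is not a perfect cube.
  y = 1: RHS = 20 is not a perfect cube.
  y = -1: RHS = -28 is not a perfect cube.
  y = 2: RHS = 188 is not a perfect cube.
  y = -2: RHS = -196 is not a perfect cube.
  y = 3: RHS = 644 is not a perfect cube.
  y = -3: RHS = -652 is not a perfect cube.
Continuing the search up to |y| = 50 finds no solutions either.
No (x, y) in the scanned range satisfies the equation.

No integer solutions with |y| ≤ 50.


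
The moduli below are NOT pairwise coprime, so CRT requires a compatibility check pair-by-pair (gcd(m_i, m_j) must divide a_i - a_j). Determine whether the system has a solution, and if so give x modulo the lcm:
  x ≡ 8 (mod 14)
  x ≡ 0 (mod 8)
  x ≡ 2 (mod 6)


Moduli 14, 8, 6 are not pairwise coprime, so CRT works modulo lcm(m_i) when all pairwise compatibility conditions hold.
Pairwise compatibility: gcd(m_i, m_j) must divide a_i - a_j for every pair.
Merge one congruence at a time:
  Start: x ≡ 8 (mod 14).
  Combine with x ≡ 0 (mod 8): gcd(14, 8) = 2; 0 - 8 = -8, which IS divisible by 2, so compatible.
    Write x = 8 + 14·t and substitute into x ≡ 0 (mod 8): 14·t ≡ 0 − 8 = -8 (mod 8).
    Divide the congruence (and modulus) by g = 2: 7·t ≡ -4 (mod 4).
    Reduce coefficients mod 4: 3·t ≡ 0 (mod 4).
    The inverse of 3 mod 4 is 3 (since 3·3 = 9 = 2·4 + 1), so t ≡ 3·0 = 0 ≡ 0 (mod 4).
    Then x = 8 + 14·0 = 8, valid modulo lcm(14, 8) = 56: x ≡ 8 (mod 56).
  Combine with x ≡ 2 (mod 6): gcd(56, 6) = 2; 2 - 8 = -6, which IS divisible by 2, so compatible.
    Write x = 8 + 56·t and substitute into x ≡ 2 (mod 6): 56·t ≡ 2 − 8 = -6 (mod 6).
    Divide the congruence (and modulus) by g = 2: 28·t ≡ -3 (mod 3).
    Reduce coefficients mod 3: 1·t ≡ 0 (mod 3).
    So t ≡ 0 (mod 3).
    Then x = 8 + 56·0 = 8, valid modulo lcm(56, 6) = 168: x ≡ 8 (mod 168).
Verify: 8 mod 14 = 8, 8 mod 8 = 0, 8 mod 6 = 2.

x ≡ 8 (mod 168).


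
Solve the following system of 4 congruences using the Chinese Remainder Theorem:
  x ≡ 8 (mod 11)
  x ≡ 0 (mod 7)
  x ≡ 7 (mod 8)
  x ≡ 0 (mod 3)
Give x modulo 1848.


Product of moduli M = 11 · 7 · 8 · 3 = 1848.
Merge one congruence at a time:
  Start: x ≡ 8 (mod 11).
  Combine with x ≡ 0 (mod 7); new modulus lcm = 77.
    Write x = 8 + 11·t and substitute into x ≡ 0 (mod 7): 11·t ≡ 0 − 8 = -8 (mod 7).
    Reduce coefficients mod 7: 4·t ≡ 6 (mod 7).
    The inverse of 4 mod 7 is 2 (since 4·2 = 8 = 1·7 + 1), so t ≡ 2·6 = 12 ≡ 5 (mod 7).
    Then x = 8 + 11·5 = 63, valid modulo lcm(11, 7) = 77: x ≡ 63 (mod 77).
  Combine with x ≡ 7 (mod 8); new modulus lcm = 616.
    Write x = 63 + 77·t and substitute into x ≡ 7 (mod 8): 77·t ≡ 7 − 63 = -56 (mod 8).
    Reduce coefficients mod 8: 5·t ≡ 0 (mod 8).
    The inverse of 5 mod 8 is 5 (since 5·5 = 25 = 3·8 + 1), so t ≡ 5·0 = 0 ≡ 0 (mod 8).
    Then x = 63 + 77·0 = 63, valid modulo lcm(77, 8) = 616: x ≡ 63 (mod 616).
  Combine with x ≡ 0 (mod 3); new modulus lcm = 1848.
    Write x = 63 + 616·t and substitute into x ≡ 0 (mod 3): 616·t ≡ 0 − 63 = -63 (mod 3).
    Reduce coefficients mod 3: 1·t ≡ 0 (mod 3).
    So t ≡ 0 (mod 3).
    Then x = 63 + 616·0 = 63, valid modulo lcm(616, 3) = 1848: x ≡ 63 (mod 1848).
Verify against each original: 63 mod 11 = 8, 63 mod 7 = 0, 63 mod 8 = 7, 63 mod 3 = 0.

x ≡ 63 (mod 1848).


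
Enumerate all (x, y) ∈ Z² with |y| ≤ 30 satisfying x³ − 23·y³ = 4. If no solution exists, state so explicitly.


The equation is x³ - 23y³ = 4. For fixed y, x³ = 23·y³ + 4, so a solution requires the RHS to be a perfect cube.
Strategy: iterate y from -30 to 30, compute RHS = 23·y³ + 4, and check whether it is a (positive or negative) perfect cube.
Check small values of y:
  y = 0: RHS = 4 is not a perfect cube.
  y = 1: RHS = 27 = (3)³ ⇒ x = 3 works.
  y = -1: RHS = -19 is not a perfect cube.
  y = 2: RHS = 188 is not a perfect cube.
  y = -2: RHS = -180 is not a perfect cube.
  y = 3: RHS = 625 is not a perfect cube.
  y = -3: RHS = -617 is not a perfect cube.
Continuing the search up to |y| = 30 finds no further solutions beyond those listed.
Collected solutions: (3, 1).

Solutions (with |y| ≤ 30): (3, 1).


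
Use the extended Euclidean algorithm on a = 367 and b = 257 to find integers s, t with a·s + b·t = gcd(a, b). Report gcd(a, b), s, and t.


Euclidean algorithm on (367, 257) — divide until remainder is 0:
  367 = 1 · 257 + 110
  257 = 2 · 110 + 37
  110 = 2 · 37 + 36
  37 = 1 · 36 + 1
  36 = 36 · 1 + 0
gcd(367, 257) = 1.
Track Bezout coefficients alongside the remainders: start with r₀ = 367 = a·1 + b·0 (s = 1, t = 0) and r₁ = 257 = a·0 + b·1 (s = 0, t = 1); each new remainder r_{k+1} = r_{k-1} − q_k·r_k inherits s_{k+1} = s_{k-1} − q_k·s_k, t_{k+1} = t_{k-1} − q_k·t_k, so r_k = a·s_k + b·t_k at every step:
  q = 1: r = 110, s = 1 − 1·0 = 1, t = 0 − 1·1 = -1  (check: 367·1 + 257·(-1) = 110)
  q = 2: r = 37, s = 0 − 2·1 = -2, t = 1 − 2·(-1) = 3  (check: 367·(-2) + 257·3 = 37)
  q = 2: r = 36, s = 1 − 2·(-2) = 5, t = -1 − 2·3 = -7  (check: 367·5 + 257·(-7) = 36)
  q = 1: r = 1, s = -2 − 1·5 = -7, t = 3 − 1·(-7) = 10  (check: 367·(-7) + 257·10 = 1)
The row with r = 1 (the gcd) gives the Bezout coefficients s = -7, t = 10.
Result: 367 · (-7) + 257 · (10) = 1.

gcd(367, 257) = 1; s = -7, t = 10 (check: 367·(-7) + 257·10 = 1).


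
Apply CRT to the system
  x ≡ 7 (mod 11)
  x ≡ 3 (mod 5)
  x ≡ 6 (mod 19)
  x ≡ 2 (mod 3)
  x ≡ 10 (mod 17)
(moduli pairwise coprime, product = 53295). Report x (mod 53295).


Product of moduli M = 11 · 5 · 19 · 3 · 17 = 53295.
Merge one congruence at a time:
  Start: x ≡ 7 (mod 11).
  Combine with x ≡ 3 (mod 5); new modulus lcm = 55.
    Write x = 7 + 11·t and substitute into x ≡ 3 (mod 5): 11·t ≡ 3 − 7 = -4 (mod 5).
    Reduce coefficients mod 5: 1·t ≡ 1 (mod 5).
    So t ≡ 1 (mod 5).
    Then x = 7 + 11·1 = 18, valid modulo lcm(11, 5) = 55: x ≡ 18 (mod 55).
  Combine with x ≡ 6 (mod 19); new modulus lcm = 1045.
    Write x = 18 + 55·t and substitute into x ≡ 6 (mod 19): 55·t ≡ 6 − 18 = -12 (mod 19).
    Reduce coefficients mod 19: 17·t ≡ 7 (mod 19).
    The inverse of 17 mod 19 is 9 (since 17·9 = 153 = 8·19 + 1), so t ≡ 9·7 = 63 ≡ 6 (mod 19).
    Then x = 18 + 55·6 = 348, valid modulo lcm(55, 19) = 1045: x ≡ 348 (mod 1045).
  Combine with x ≡ 2 (mod 3); new modulus lcm = 3135.
    Write x = 348 + 1045·t and substitute into x ≡ 2 (mod 3): 1045·t ≡ 2 − 348 = -346 (mod 3).
    Reduce coefficients mod 3: 1·t ≡ 2 (mod 3).
    So t ≡ 2 (mod 3).
    Then x = 348 + 1045·2 = 2438, valid modulo lcm(1045, 3) = 3135: x ≡ 2438 (mod 3135).
  Combine with x ≡ 10 (mod 17); new modulus lcm = 53295.
    Write x = 2438 + 3135·t and substitute into x ≡ 10 (mod 17): 3135·t ≡ 10 − 2438 = -2428 (mod 17).
    Reduce coefficients mod 17: 7·t ≡ 3 (mod 17).
    The inverse of 7 mod 17 is 5 (since 7·5 = 35 = 2·17 + 1), so t ≡ 5·3 = 15 ≡ 15 (mod 17).
    Then x = 2438 + 3135·15 = 49463, valid modulo lcm(3135, 17) = 53295: x ≡ 49463 (mod 53295).
Verify against each original: 49463 mod 11 = 7, 49463 mod 5 = 3, 49463 mod 19 = 6, 49463 mod 3 = 2, 49463 mod 17 = 10.

x ≡ 49463 (mod 53295).


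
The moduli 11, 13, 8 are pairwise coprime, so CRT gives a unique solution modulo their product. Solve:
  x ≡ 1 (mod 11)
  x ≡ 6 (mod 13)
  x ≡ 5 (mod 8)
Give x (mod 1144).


Moduli 11, 13, 8 are pairwise coprime; by CRT there is a unique solution modulo M = 11 · 13 · 8 = 1144.
Solve pairwise, accumulating the modulus:
  Start with x ≡ 1 (mod 11).
  Combine with x ≡ 6 (mod 13): since gcd(11, 13) = 1, we get a unique residue mod 143.
    Write x = 1 + 11·t and substitute into x ≡ 6 (mod 13): 11·t ≡ 6 − 1 = 5 (mod 13).
    The inverse of 11 mod 13 is 6 (since 11·6 = 66 = 5·13 + 1), so t ≡ 6·5 = 30 ≡ 4 (mod 13).
    Then x = 1 + 11·4 = 45, valid modulo lcm(11, 13) = 143: x ≡ 45 (mod 143).
  Combine with x ≡ 5 (mod 8): since gcd(143, 8) = 1, we get a unique residue mod 1144.
    Write x = 45 + 143·t and substitute into x ≡ 5 (mod 8): 143·t ≡ 5 − 45 = -40 (mod 8).
    Reduce coefficients mod 8: 7·t ≡ 0 (mod 8).
    The inverse of 7 mod 8 is 7 (since 7·7 = 49 = 6·8 + 1), so t ≡ 7·0 = 0 ≡ 0 (mod 8).
    Then x = 45 + 143·0 = 45, valid modulo lcm(143, 8) = 1144: x ≡ 45 (mod 1144).
Verify: 45 mod 11 = 1 ✓, 45 mod 13 = 6 ✓, 45 mod 8 = 5 ✓.

x ≡ 45 (mod 1144).


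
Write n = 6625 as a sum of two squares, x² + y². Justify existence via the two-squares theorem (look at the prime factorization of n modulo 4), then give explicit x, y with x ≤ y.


Step 1: Factor n = 6625 = 5^3 · 53.
Step 2: Check the mod-4 condition on each prime factor: 5 ≡ 1 (mod 4), exponent 3; 53 ≡ 1 (mod 4), exponent 1.
All primes ≡ 3 (mod 4) appear to even exponent (or don't appear), so by the two-squares theorem n IS expressible as a sum of two squares.
Step 3: Build a representation. Group n = k² · m with k = 5 and m = 5 · 53 = 265 (a product of primes ≡ 1 (mod 4)); a representation of m scales to one of n via (k·x)² + (k·y)² = k²(x² + y²). Each prime p ≡ 1 (mod 4) is itself a sum of two squares; find a² by testing p − a² for a perfect square:
  5: 5 − 1² = 4 = 2² ⇒ 5 = 1² + 2².
  53: 53 − 1² = 52, 53 − 2² = 49 = 7² ⇒ 53 = 2² + 7².
  Combine using the Brahmagupta–Fibonacci identity (a² + b²)(c² + d²) = (ac − bd)² + (ad + bc)² = (ac + bd)² + (ad − bc)²:
  5 · 53 = 265: from (1² + 2²)(2² + 7²), take (1·2 − 2·7, 1·7 + 2·2) = (2 − 14, 7 + 4) = (-12, 11); dropping signs (only squares matter) gives (12, 11); check 12² + 11² = 144 + 121 = 265 ✓.
  Scale by k = 5: (5·12, 5·11) = (60, 55).
Step 4: Order so x ≤ y and verify: 55² + 60² = 3025 + 3600 = 6625 = n. ✓

n = 6625 = 55² + 60² (one valid representation with x ≤ y).


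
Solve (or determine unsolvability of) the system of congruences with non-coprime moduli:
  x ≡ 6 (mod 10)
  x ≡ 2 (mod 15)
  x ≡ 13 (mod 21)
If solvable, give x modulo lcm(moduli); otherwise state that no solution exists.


Moduli 10, 15, 21 are not pairwise coprime, so CRT works modulo lcm(m_i) when all pairwise compatibility conditions hold.
Pairwise compatibility: gcd(m_i, m_j) must divide a_i - a_j for every pair.
Merge one congruence at a time:
  Start: x ≡ 6 (mod 10).
  Combine with x ≡ 2 (mod 15): gcd(10, 15) = 5, and 2 - 6 = -4 is NOT divisible by 5.
    ⇒ system is inconsistent (no integer solution).

No solution (the system is inconsistent).


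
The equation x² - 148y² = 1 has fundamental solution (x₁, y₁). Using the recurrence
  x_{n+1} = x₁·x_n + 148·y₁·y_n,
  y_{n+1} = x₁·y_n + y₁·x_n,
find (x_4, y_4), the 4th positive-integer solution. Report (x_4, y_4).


Step 1: Find the fundamental solution (x₁, y₁) of x² - 148y² = 1.
  Expand √148 as a continued fraction. a₀ = ⌊√148⌋ = 12; iterate m_{k+1} = d_k·a_k − m_k, d_{k+1} = (148 − m_{k+1}²)/d_k, a_{k+1} = ⌊(a₀ + m_{k+1})/d_{k+1}⌋ (starting m₀ = 0, d₀ = 1), with convergents p_k = a_k·p_{k-1} + p_{k-2}, q_k = a_k·q_{k-1} + q_{k-2} (p₋₁ = 1, q₋₁ = 0):
  k = 0: a₀ = 12; p₀/q₀ = 12/1; p₀² − 148·q₀² = 144 − 148 = -4.
  k = 1: m = 12, d = 4, a = ⌊(12 + 12)/4⌋ = 6; p/q = (6·12 + 1)/(6·1 + 0) = 73/6; p² − 148·q² = 5329 − 5328 = 1.
  The first convergent with p² − 148·q² = 1 gives the fundamental solution (x₁, y₁) = (73, 6).
Step 2: Apply the recurrence (x_{n+1}, y_{n+1}) = (x₁x_n + 148y₁y_n, x₁y_n + y₁x_n) repeatedly.
  From (x_1, y_1) = (73, 6): x_2 = 73·73 + 148·6·6 = 10657; y_2 = 73·6 + 6·73 = 876.
  From (x_2, y_2) = (10657, 876): x_3 = 73·10657 + 148·6·876 = 1555849; y_3 = 73·876 + 6·10657 = 127890.
  From (x_3, y_3) = (1555849, 127890): x_4 = 73·1555849 + 148·6·127890 = 227143297; y_4 = 73·127890 + 6·1555849 = 18671064.
Step 3: Verify x_4² - 148·y_4² = 51594077372030209 - 51594077372030208 = 1 (should be 1). ✓

(x_1, y_1) = (73, 6); (x_4, y_4) = (227143297, 18671064).


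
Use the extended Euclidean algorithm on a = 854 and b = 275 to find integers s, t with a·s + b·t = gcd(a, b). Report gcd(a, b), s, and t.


Euclidean algorithm on (854, 275) — divide until remainder is 0:
  854 = 3 · 275 + 29
  275 = 9 · 29 + 14
  29 = 2 · 14 + 1
  14 = 14 · 1 + 0
gcd(854, 275) = 1.
Track Bezout coefficients alongside the remainders: start with r₀ = 854 = a·1 + b·0 (s = 1, t = 0) and r₁ = 275 = a·0 + b·1 (s = 0, t = 1); each new remainder r_{k+1} = r_{k-1} − q_k·r_k inherits s_{k+1} = s_{k-1} − q_k·s_k, t_{k+1} = t_{k-1} − q_k·t_k, so r_k = a·s_k + b·t_k at every step:
  q = 3: r = 29, s = 1 − 3·0 = 1, t = 0 − 3·1 = -3  (check: 854·1 + 275·(-3) = 29)
  q = 9: r = 14, s = 0 − 9·1 = -9, t = 1 − 9·(-3) = 28  (check: 854·(-9) + 275·28 = 14)
  q = 2: r = 1, s = 1 − 2·(-9) = 19, t = -3 − 2·28 = -59  (check: 854·19 + 275·(-59) = 1)
The row with r = 1 (the gcd) gives the Bezout coefficients s = 19, t = -59.
Result: 854 · (19) + 275 · (-59) = 1.

gcd(854, 275) = 1; s = 19, t = -59 (check: 854·19 + 275·(-59) = 1).


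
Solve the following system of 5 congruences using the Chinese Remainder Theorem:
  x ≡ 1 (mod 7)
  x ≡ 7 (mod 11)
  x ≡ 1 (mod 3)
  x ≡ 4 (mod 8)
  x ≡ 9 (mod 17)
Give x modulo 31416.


Product of moduli M = 7 · 11 · 3 · 8 · 17 = 31416.
Merge one congruence at a time:
  Start: x ≡ 1 (mod 7).
  Combine with x ≡ 7 (mod 11); new modulus lcm = 77.
    Write x = 1 + 7·t and substitute into x ≡ 7 (mod 11): 7·t ≡ 7 − 1 = 6 (mod 11).
    The inverse of 7 mod 11 is 8 (since 7·8 = 56 = 5·11 + 1), so t ≡ 8·6 = 48 ≡ 4 (mod 11).
    Then x = 1 + 7·4 = 29, valid modulo lcm(7, 11) = 77: x ≡ 29 (mod 77).
  Combine with x ≡ 1 (mod 3); new modulus lcm = 231.
    Write x = 29 + 77·t and substitute into x ≡ 1 (mod 3): 77·t ≡ 1 − 29 = -28 (mod 3).
    Reduce coefficients mod 3: 2·t ≡ 2 (mod 3).
    The inverse of 2 mod 3 is 2 (since 2·2 = 4 = 1·3 + 1), so t ≡ 2·2 = 4 ≡ 1 (mod 3).
    Then x = 29 + 77·1 = 106, valid modulo lcm(77, 3) = 231: x ≡ 106 (mod 231).
  Combine with x ≡ 4 (mod 8); new modulus lcm = 1848.
    Write x = 106 + 231·t and substitute into x ≡ 4 (mod 8): 231·t ≡ 4 − 106 = -102 (mod 8).
    Reduce coefficients mod 8: 7·t ≡ 2 (mod 8).
    The inverse of 7 mod 8 is 7 (since 7·7 = 49 = 6·8 + 1), so t ≡ 7·2 = 14 ≡ 6 (mod 8).
    Then x = 106 + 231·6 = 1492, valid modulo lcm(231, 8) = 1848: x ≡ 1492 (mod 1848).
  Combine with x ≡ 9 (mod 17); new modulus lcm = 31416.
    Write x = 1492 + 1848·t and substitute into x ≡ 9 (mod 17): 1848·t ≡ 9 − 1492 = -1483 (mod 17).
    Reduce coefficients mod 17: 12·t ≡ 13 (mod 17).
    The inverse of 12 mod 17 is 10 (since 12·10 = 120 = 7·17 + 1), so t ≡ 10·13 = 130 ≡ 11 (mod 17).
    Then x = 1492 + 1848·11 = 21820, valid modulo lcm(1848, 17) = 31416: x ≡ 21820 (mod 31416).
Verify against each original: 21820 mod 7 = 1, 21820 mod 11 = 7, 21820 mod 3 = 1, 21820 mod 8 = 4, 21820 mod 17 = 9.

x ≡ 21820 (mod 31416).


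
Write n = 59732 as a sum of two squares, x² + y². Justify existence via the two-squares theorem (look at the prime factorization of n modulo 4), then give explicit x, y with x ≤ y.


Step 1: Factor n = 59732 = 2^2 · 109 · 137.
Step 2: Check the mod-4 condition on each prime factor: 2 = 2 (special); 109 ≡ 1 (mod 4), exponent 1; 137 ≡ 1 (mod 4), exponent 1.
All primes ≡ 3 (mod 4) appear to even exponent (or don't appear), so by the two-squares theorem n IS expressible as a sum of two squares.
Step 3: Build a representation. Group n = k² · m with k = 2 and m = 109 · 137 = 14933 (a product of primes ≡ 1 (mod 4)); a representation of m scales to one of n via (k·x)² + (k·y)² = k²(x² + y²). Each prime p ≡ 1 (mod 4) is itself a sum of two squares; find a² by testing p − a² for a perfect square:
  109: 109 − 1² = 108, 109 − 2² = 105, 109 − 3² = 100 = 10² ⇒ 109 = 3² + 10².
  137: 137 − 1² = 136, 137 − 2² = 133, 137 − 3² = 128, 137 − 4² = 121 = 11² ⇒ 137 = 4² + 11².
  Combine using the Brahmagupta–Fibonacci identity (a² + b²)(c² + d²) = (ac − bd)² + (ad + bc)² = (ac + bd)² + (ad − bc)²:
  109 · 137 = 14933: from (3² + 10²)(4² + 11²), take (3·4 − 10·11, 3·11 + 10·4) = (12 − 110, 33 + 40) = (-98, 73); dropping signs (only squares matter) gives (98, 73); check 98² + 73² = 9604 + 5329 = 14933 ✓.
  Scale by k = 2: (2·98, 2·73) = (196, 146).
Step 4: Order so x ≤ y and verify: 146² + 196² = 21316 + 38416 = 59732 = n. ✓

n = 59732 = 146² + 196² (one valid representation with x ≤ y).


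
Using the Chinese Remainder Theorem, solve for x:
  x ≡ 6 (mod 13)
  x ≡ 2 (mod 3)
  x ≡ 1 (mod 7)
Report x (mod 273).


Moduli 13, 3, 7 are pairwise coprime; by CRT there is a unique solution modulo M = 13 · 3 · 7 = 273.
Solve pairwise, accumulating the modulus:
  Start with x ≡ 6 (mod 13).
  Combine with x ≡ 2 (mod 3): since gcd(13, 3) = 1, we get a unique residue mod 39.
    Write x = 6 + 13·t and substitute into x ≡ 2 (mod 3): 13·t ≡ 2 − 6 = -4 (mod 3).
    Reduce coefficients mod 3: 1·t ≡ 2 (mod 3).
    So t ≡ 2 (mod 3).
    Then x = 6 + 13·2 = 32, valid modulo lcm(13, 3) = 39: x ≡ 32 (mod 39).
  Combine with x ≡ 1 (mod 7): since gcd(39, 7) = 1, we get a unique residue mod 273.
    Write x = 32 + 39·t and substitute into x ≡ 1 (mod 7): 39·t ≡ 1 − 32 = -31 (mod 7).
    Reduce coefficients mod 7: 4·t ≡ 4 (mod 7).
    The inverse of 4 mod 7 is 2 (since 4·2 = 8 = 1·7 + 1), so t ≡ 2·4 = 8 ≡ 1 (mod 7).
    Then x = 32 + 39·1 = 71, valid modulo lcm(39, 7) = 273: x ≡ 71 (mod 273).
Verify: 71 mod 13 = 6 ✓, 71 mod 3 = 2 ✓, 71 mod 7 = 1 ✓.

x ≡ 71 (mod 273).


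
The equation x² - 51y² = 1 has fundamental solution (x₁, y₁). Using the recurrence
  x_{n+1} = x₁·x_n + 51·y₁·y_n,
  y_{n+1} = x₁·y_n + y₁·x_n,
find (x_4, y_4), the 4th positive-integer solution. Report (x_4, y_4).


Step 1: Find the fundamental solution (x₁, y₁) of x² - 51y² = 1.
  Expand √51 as a continued fraction. a₀ = ⌊√51⌋ = 7; iterate m_{k+1} = d_k·a_k − m_k, d_{k+1} = (51 − m_{k+1}²)/d_k, a_{k+1} = ⌊(a₀ + m_{k+1})/d_{k+1}⌋ (starting m₀ = 0, d₀ = 1), with convergents p_k = a_k·p_{k-1} + p_{k-2}, q_k = a_k·q_{k-1} + q_{k-2} (p₋₁ = 1, q₋₁ = 0):
  k = 0: a₀ = 7; p₀/q₀ = 7/1; p₀² − 51·q₀² = 49 − 51 = -2.
  k = 1: m = 7, d = 2, a = ⌊(7 + 7)/2⌋ = 7; p/q = (7·7 + 1)/(7·1 + 0) = 50/7; p² − 51·q² = 2500 − 2499 = 1.
  The first convergent with p² − 51·q² = 1 gives the fundamental solution (x₁, y₁) = (50, 7).
Step 2: Apply the recurrence (x_{n+1}, y_{n+1}) = (x₁x_n + 51y₁y_n, x₁y_n + y₁x_n) repeatedly.
  From (x_1, y_1) = (50, 7): x_2 = 50·50 + 51·7·7 = 4999; y_2 = 50·7 + 7·50 = 700.
  From (x_2, y_2) = (4999, 700): x_3 = 50·4999 + 51·7·700 = 499850; y_3 = 50·700 + 7·4999 = 69993.
  From (x_3, y_3) = (499850, 69993): x_4 = 50·499850 + 51·7·69993 = 49980001; y_4 = 50·69993 + 7·499850 = 6998600.
Step 3: Verify x_4² - 51·y_4² = 2498000499960001 - 2498000499960000 = 1 (should be 1). ✓

(x_1, y_1) = (50, 7); (x_4, y_4) = (49980001, 6998600).


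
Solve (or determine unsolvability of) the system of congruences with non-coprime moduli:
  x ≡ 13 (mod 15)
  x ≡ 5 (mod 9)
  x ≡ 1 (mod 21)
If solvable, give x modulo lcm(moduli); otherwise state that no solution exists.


Moduli 15, 9, 21 are not pairwise coprime, so CRT works modulo lcm(m_i) when all pairwise compatibility conditions hold.
Pairwise compatibility: gcd(m_i, m_j) must divide a_i - a_j for every pair.
Merge one congruence at a time:
  Start: x ≡ 13 (mod 15).
  Combine with x ≡ 5 (mod 9): gcd(15, 9) = 3, and 5 - 13 = -8 is NOT divisible by 3.
    ⇒ system is inconsistent (no integer solution).

No solution (the system is inconsistent).


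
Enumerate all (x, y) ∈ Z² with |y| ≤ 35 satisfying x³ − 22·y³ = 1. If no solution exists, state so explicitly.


The equation is x³ - 22y³ = 1. For fixed y, x³ = 22·y³ + 1, so a solution requires the RHS to be a perfect cube.
Strategy: iterate y from -35 to 35, compute RHS = 22·y³ + 1, and check whether it is a (positive or negative) perfect cube.
Check small values of y:
  y = 0: RHS = 1 = (1)³ ⇒ x = 1 works.
  y = 1: RHS = 23 is not a perfect cube.
  y = -1: RHS = -21 is not a perfect cube.
  y = 2: RHS = 177 is not a perfect cube.
  y = -2: RHS = -175 is not a perfect cube.
  y = 3: RHS = 595 is not a perfect cube.
  y = -3: RHS = -593 is not a perfect cube.
Continuing the search up to |y| = 35 finds no further solutions beyond those listed.
Collected solutions: (1, 0).

Solutions (with |y| ≤ 35): (1, 0).


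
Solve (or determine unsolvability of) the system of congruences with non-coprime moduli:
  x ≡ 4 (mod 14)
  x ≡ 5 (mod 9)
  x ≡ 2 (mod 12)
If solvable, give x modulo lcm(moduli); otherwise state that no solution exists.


Moduli 14, 9, 12 are not pairwise coprime, so CRT works modulo lcm(m_i) when all pairwise compatibility conditions hold.
Pairwise compatibility: gcd(m_i, m_j) must divide a_i - a_j for every pair.
Merge one congruence at a time:
  Start: x ≡ 4 (mod 14).
  Combine with x ≡ 5 (mod 9): gcd(14, 9) = 1; 5 - 4 = 1, which IS divisible by 1, so compatible.
    Write x = 4 + 14·t and substitute into x ≡ 5 (mod 9): 14·t ≡ 5 − 4 = 1 (mod 9).
    Reduce coefficients mod 9: 5·t ≡ 1 (mod 9).
    The inverse of 5 mod 9 is 2 (since 5·2 = 10 = 1·9 + 1), so t ≡ 2·1 = 2 ≡ 2 (mod 9).
    Then x = 4 + 14·2 = 32, valid modulo lcm(14, 9) = 126: x ≡ 32 (mod 126).
  Combine with x ≡ 2 (mod 12): gcd(126, 12) = 6; 2 - 32 = -30, which IS divisible by 6, so compatible.
    Write x = 32 + 126·t and substitute into x ≡ 2 (mod 12): 126·t ≡ 2 − 32 = -30 (mod 12).
    Divide the congruence (and modulus) by g = 6: 21·t ≡ -5 (mod 2).
    Reduce coefficients mod 2: 1·t ≡ 1 (mod 2).
    So t ≡ 1 (mod 2).
    Then x = 32 + 126·1 = 158, valid modulo lcm(126, 12) = 252: x ≡ 158 (mod 252).
Verify: 158 mod 14 = 4, 158 mod 9 = 5, 158 mod 12 = 2.

x ≡ 158 (mod 252).


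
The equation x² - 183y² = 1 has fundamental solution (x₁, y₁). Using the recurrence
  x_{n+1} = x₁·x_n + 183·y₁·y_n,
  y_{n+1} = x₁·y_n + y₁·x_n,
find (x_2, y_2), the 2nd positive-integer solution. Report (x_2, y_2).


Step 1: Find the fundamental solution (x₁, y₁) of x² - 183y² = 1.
  Expand √183 as a continued fraction. a₀ = ⌊√183⌋ = 13; iterate m_{k+1} = d_k·a_k − m_k, d_{k+1} = (183 − m_{k+1}²)/d_k, a_{k+1} = ⌊(a₀ + m_{k+1})/d_{k+1}⌋ (starting m₀ = 0, d₀ = 1), with convergents p_k = a_k·p_{k-1} + p_{k-2}, q_k = a_k·q_{k-1} + q_{k-2} (p₋₁ = 1, q₋₁ = 0):
  k = 0: a₀ = 13; p₀/q₀ = 13/1; p₀² − 183·q₀² = 169 − 183 = -14.
  k = 1: m = 13, d = 14, a = ⌊(13 + 13)/14⌋ = 1; p/q = (1·13 + 1)/(1·1 + 0) = 14/1; p² − 183·q² = 196 − 183 = 13.
  k = 2: m = 1, d = 13, a = ⌊(13 + 1)/13⌋ = 1; p/q = (1·14 + 13)/(1·1 + 1) = 27/2; p² − 183·q² = 729 − 732 = -3.
  k = 3: m = 12, d = 3, a = ⌊(13 + 12)/3⌋ = 8; p/q = (8·27 + 14)/(8·2 + 1) = 230/17; p² − 183·q² = 52900 − 52887 = 13.
  k = 4: m = 12, d = 13, a = ⌊(13 + 12)/13⌋ = 1; p/q = (1·230 + 27)/(1·17 + 2) = 257/19; p² − 183·q² = 66049 − 66063 = -14.
  k = 5: m = 1, d = 14, a = ⌊(13 + 1)/14⌋ = 1; p/q = (1·257 + 230)/(1·19 + 17) = 487/36; p² − 183·q² = 237169 − 237168 = 1.
  The first convergent with p² − 183·q² = 1 gives the fundamental solution (x₁, y₁) = (487, 36).
Step 2: Apply the recurrence (x_{n+1}, y_{n+1}) = (x₁x_n + 183y₁y_n, x₁y_n + y₁x_n) repeatedly.
  From (x_1, y_1) = (487, 36): x_2 = 487·487 + 183·36·36 = 474337; y_2 = 487·36 + 36·487 = 35064.
Step 3: Verify x_2² - 183·y_2² = 224995589569 - 224995589568 = 1 (should be 1). ✓

(x_1, y_1) = (487, 36); (x_2, y_2) = (474337, 35064).


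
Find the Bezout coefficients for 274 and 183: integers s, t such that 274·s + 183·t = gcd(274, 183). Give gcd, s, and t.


Euclidean algorithm on (274, 183) — divide until remainder is 0:
  274 = 1 · 183 + 91
  183 = 2 · 91 + 1
  91 = 91 · 1 + 0
gcd(274, 183) = 1.
Track Bezout coefficients alongside the remainders: start with r₀ = 274 = a·1 + b·0 (s = 1, t = 0) and r₁ = 183 = a·0 + b·1 (s = 0, t = 1); each new remainder r_{k+1} = r_{k-1} − q_k·r_k inherits s_{k+1} = s_{k-1} − q_k·s_k, t_{k+1} = t_{k-1} − q_k·t_k, so r_k = a·s_k + b·t_k at every step:
  q = 1: r = 91, s = 1 − 1·0 = 1, t = 0 − 1·1 = -1  (check: 274·1 + 183·(-1) = 91)
  q = 2: r = 1, s = 0 − 2·1 = -2, t = 1 − 2·(-1) = 3  (check: 274·(-2) + 183·3 = 1)
The row with r = 1 (the gcd) gives the Bezout coefficients s = -2, t = 3.
Result: 274 · (-2) + 183 · (3) = 1.

gcd(274, 183) = 1; s = -2, t = 3 (check: 274·(-2) + 183·3 = 1).


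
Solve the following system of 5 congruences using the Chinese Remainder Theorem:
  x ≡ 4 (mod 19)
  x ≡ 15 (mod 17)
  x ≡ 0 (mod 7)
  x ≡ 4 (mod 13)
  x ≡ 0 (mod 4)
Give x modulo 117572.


Product of moduli M = 19 · 17 · 7 · 13 · 4 = 117572.
Merge one congruence at a time:
  Start: x ≡ 4 (mod 19).
  Combine with x ≡ 15 (mod 17); new modulus lcm = 323.
    Write x = 4 + 19·t and substitute into x ≡ 15 (mod 17): 19·t ≡ 15 − 4 = 11 (mod 17).
    Reduce coefficients mod 17: 2·t ≡ 11 (mod 17).
    The inverse of 2 mod 17 is 9 (since 2·9 = 18 = 1·17 + 1), so t ≡ 9·11 = 99 ≡ 14 (mod 17).
    Then x = 4 + 19·14 = 270, valid modulo lcm(19, 17) = 323: x ≡ 270 (mod 323).
  Combine with x ≡ 0 (mod 7); new modulus lcm = 2261.
    Write x = 270 + 323·t and substitute into x ≡ 0 (mod 7): 323·t ≡ 0 − 270 = -270 (mod 7).
    Reduce coefficients mod 7: 1·t ≡ 3 (mod 7).
    So t ≡ 3 (mod 7).
    Then x = 270 + 323·3 = 1239, valid modulo lcm(323, 7) = 2261: x ≡ 1239 (mod 2261).
  Combine with x ≡ 4 (mod 13); new modulus lcm = 29393.
    Write x = 1239 + 2261·t and substitute into x ≡ 4 (mod 13): 2261·t ≡ 4 − 1239 = -1235 (mod 13).
    Reduce coefficients mod 13: 12·t ≡ 0 (mod 13).
    The inverse of 12 mod 13 is 12 (since 12·12 = 144 = 11·13 + 1), so t ≡ 12·0 = 0 ≡ 0 (mod 13).
    Then x = 1239 + 2261·0 = 1239, valid modulo lcm(2261, 13) = 29393: x ≡ 1239 (mod 29393).
  Combine with x ≡ 0 (mod 4); new modulus lcm = 117572.
    Write x = 1239 + 29393·t and substitute into x ≡ 0 (mod 4): 29393·t ≡ 0 − 1239 = -1239 (mod 4).
    Reduce coefficients mod 4: 1·t ≡ 1 (mod 4).
    So t ≡ 1 (mod 4).
    Then x = 1239 + 29393·1 = 30632, valid modulo lcm(29393, 4) = 117572: x ≡ 30632 (mod 117572).
Verify against each original: 30632 mod 19 = 4, 30632 mod 17 = 15, 30632 mod 7 = 0, 30632 mod 13 = 4, 30632 mod 4 = 0.

x ≡ 30632 (mod 117572).


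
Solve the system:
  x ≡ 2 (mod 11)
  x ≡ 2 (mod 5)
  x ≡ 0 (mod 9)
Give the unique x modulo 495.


Moduli 11, 5, 9 are pairwise coprime; by CRT there is a unique solution modulo M = 11 · 5 · 9 = 495.
Solve pairwise, accumulating the modulus:
  Start with x ≡ 2 (mod 11).
  Combine with x ≡ 2 (mod 5): since gcd(11, 5) = 1, we get a unique residue mod 55.
    Write x = 2 + 11·t and substitute into x ≡ 2 (mod 5): 11·t ≡ 2 − 2 = 0 (mod 5).
    Reduce coefficients mod 5: 1·t ≡ 0 (mod 5).
    So t ≡ 0 (mod 5).
    Then x = 2 + 11·0 = 2, valid modulo lcm(11, 5) = 55: x ≡ 2 (mod 55).
  Combine with x ≡ 0 (mod 9): since gcd(55, 9) = 1, we get a unique residue mod 495.
    Write x = 2 + 55·t and substitute into x ≡ 0 (mod 9): 55·t ≡ 0 − 2 = -2 (mod 9).
    Reduce coefficients mod 9: 1·t ≡ 7 (mod 9).
    So t ≡ 7 (mod 9).
    Then x = 2 + 55·7 = 387, valid modulo lcm(55, 9) = 495: x ≡ 387 (mod 495).
Verify: 387 mod 11 = 2 ✓, 387 mod 5 = 2 ✓, 387 mod 9 = 0 ✓.

x ≡ 387 (mod 495).


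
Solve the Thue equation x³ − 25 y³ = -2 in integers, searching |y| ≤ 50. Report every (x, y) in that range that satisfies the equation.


The equation is x³ - 25y³ = -2. For fixed y, x³ = 25·y³ − 2, so a solution requires the RHS to be a perfect cube.
Strategy: iterate y from -50 to 50, compute RHS = 25·y³ − 2, and check whether it is a (positive or negative) perfect cube.
Check small values of y:
  y = 0: RHS = -2 is not a perfect cube.
  y = 1: RHS = 23 is not a perfect cube.
  y = -1: RHS = -27 = (-3)³ ⇒ x = -3 works.
  y = 2: RHS = 198 is not a perfect cube.
  y = -2: RHS = -202 is not a perfect cube.
  y = 3: RHS = 673 is not a perfect cube.
  y = -3: RHS = -677 is not a perfect cube.
Continuing the search up to |y| = 50 finds no further solutions beyond those listed.
Collected solutions: (-3, -1).

Solutions (with |y| ≤ 50): (-3, -1).
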